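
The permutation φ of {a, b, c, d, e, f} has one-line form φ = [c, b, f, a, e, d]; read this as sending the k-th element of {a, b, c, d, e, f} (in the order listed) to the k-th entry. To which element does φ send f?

f is element number 6 of the domain, and entry number 6 of the one-line form is d, so φ(f) = d.

d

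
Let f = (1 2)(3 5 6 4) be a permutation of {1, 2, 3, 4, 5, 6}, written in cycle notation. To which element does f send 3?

5

In the cycle (3 5 6 4), 3 is followed by 5, so f(3) = 5.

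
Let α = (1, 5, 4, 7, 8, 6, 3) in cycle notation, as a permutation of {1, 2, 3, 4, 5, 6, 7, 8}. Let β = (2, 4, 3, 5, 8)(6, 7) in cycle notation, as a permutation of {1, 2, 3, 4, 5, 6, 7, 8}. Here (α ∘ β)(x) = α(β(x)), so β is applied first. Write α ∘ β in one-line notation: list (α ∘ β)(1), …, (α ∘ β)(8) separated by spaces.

5 7 4 1 6 8 3 2

(α ∘ β)(x) = α(β(x)). Computing each image: α(β(1)) = α(1) = 5, α(β(2)) = α(4) = 7, α(β(3)) = α(5) = 4, α(β(4)) = α(3) = 1, α(β(5)) = α(8) = 6, α(β(6)) = α(7) = 8, α(β(7)) = α(6) = 3, α(β(8)) = α(2) = 2.
Hence α ∘ β = [5 7 4 1 6 8 3 2].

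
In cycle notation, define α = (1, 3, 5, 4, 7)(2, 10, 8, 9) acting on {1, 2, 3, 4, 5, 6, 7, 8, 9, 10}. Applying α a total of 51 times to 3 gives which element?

3 lies in the 5-cycle (1, 3, 5, 4, 7).
Since the cycle has length 5, α^51 acts on it the same as α^1 (51 mod 5 = 1).
Advancing 1 step from 3: 3 → 5.

5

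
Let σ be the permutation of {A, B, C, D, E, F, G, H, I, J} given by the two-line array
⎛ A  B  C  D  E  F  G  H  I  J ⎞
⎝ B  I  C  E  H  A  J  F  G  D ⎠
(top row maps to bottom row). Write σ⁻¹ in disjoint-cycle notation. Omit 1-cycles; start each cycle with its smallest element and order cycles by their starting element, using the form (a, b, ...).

First write σ in disjoint cycles: (A, B, I, G, J, D, E, H, F).
Reversing each cycle (and rotating so the smallest element leads) gives σ⁻¹ = (A, F, H, E, D, J, G, I, B).

(A, F, H, E, D, J, G, I, B)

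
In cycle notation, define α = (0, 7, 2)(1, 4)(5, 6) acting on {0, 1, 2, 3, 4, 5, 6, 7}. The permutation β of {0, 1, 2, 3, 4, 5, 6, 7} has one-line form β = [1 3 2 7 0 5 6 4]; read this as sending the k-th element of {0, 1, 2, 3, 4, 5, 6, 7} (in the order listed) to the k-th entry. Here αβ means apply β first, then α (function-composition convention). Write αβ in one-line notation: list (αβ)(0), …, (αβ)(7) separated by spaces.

4 3 0 2 7 6 5 1

For each element, apply β then α: 0 → 1 → 4; 1 → 3 → 3; 2 → 2 → 0; 3 → 7 → 2; 4 → 0 → 7; 5 → 5 → 6; 6 → 6 → 5; 7 → 4 → 1.
So αβ in one-line form is 4 3 0 2 7 6 5 1.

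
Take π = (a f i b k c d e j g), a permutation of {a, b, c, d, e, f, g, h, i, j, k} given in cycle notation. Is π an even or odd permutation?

The cycle lengths are 10, 1.
A cycle of length ℓ contributes ℓ−1 transpositions, so π is a product of 9 transpositions — odd.

odd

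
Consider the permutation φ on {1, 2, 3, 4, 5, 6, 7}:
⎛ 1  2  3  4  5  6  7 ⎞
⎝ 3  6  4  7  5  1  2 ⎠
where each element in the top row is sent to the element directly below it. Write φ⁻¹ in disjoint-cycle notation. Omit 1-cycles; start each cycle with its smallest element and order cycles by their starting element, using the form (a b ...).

First write φ in disjoint cycles: (1 3 4 7 2 6).
The inverse reverses every cycle; in canonical form, φ⁻¹ = (1 6 2 7 4 3).

(1 6 2 7 4 3)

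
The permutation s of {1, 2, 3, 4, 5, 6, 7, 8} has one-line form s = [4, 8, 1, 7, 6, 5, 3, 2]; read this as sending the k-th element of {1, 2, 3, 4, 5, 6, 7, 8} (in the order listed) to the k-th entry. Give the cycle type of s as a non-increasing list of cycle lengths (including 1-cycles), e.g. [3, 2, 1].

The disjoint cycles are (1 4 7 3)(2 8)(5 6), with lengths 4, 2, 2 in non-increasing order.

[4, 2, 2]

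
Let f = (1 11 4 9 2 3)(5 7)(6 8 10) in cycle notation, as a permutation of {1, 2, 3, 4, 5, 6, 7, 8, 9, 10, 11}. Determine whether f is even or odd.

The cycle lengths are 6, 3, 2.
A cycle of length ℓ contributes ℓ−1 transpositions, so f is a product of 5 + 2 + 1 = 8 transpositions — even.

even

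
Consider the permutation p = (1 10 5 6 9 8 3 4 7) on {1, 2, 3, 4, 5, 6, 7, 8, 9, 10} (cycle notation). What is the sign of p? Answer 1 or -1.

1

The cycle lengths are 9, 1.
A cycle is odd iff its length is even; p has 0 even-length cycles, so sgn(p) = (−1)^0 and p is even.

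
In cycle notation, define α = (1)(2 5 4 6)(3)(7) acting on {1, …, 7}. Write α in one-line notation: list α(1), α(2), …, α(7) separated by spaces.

Image by image: 1→1, 2→5, 3→3, 4→6, 5→4, 6→2, 7→7.
So the one-line form is 1 5 3 6 4 2 7.

1 5 3 6 4 2 7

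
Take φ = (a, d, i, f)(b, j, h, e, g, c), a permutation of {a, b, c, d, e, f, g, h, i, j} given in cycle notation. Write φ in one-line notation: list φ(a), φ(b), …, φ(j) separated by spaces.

d j b i g a c e f h

Each element maps to the next entry in its cycle (wrapping to the front): a↦d, b↦j, c↦b, d↦i, e↦g, f↦a, g↦c, h↦e, i↦f, j↦h.
Listing these in domain order gives d j b i g a c e f h.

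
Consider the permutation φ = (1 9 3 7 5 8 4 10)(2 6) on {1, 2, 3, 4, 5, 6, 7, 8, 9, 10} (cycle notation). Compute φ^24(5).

5 lies in the 8-cycle (1 9 3 7 5 8 4 10).
Since the cycle has length 8, φ^24 acts on it the same as φ^0 (24 mod 8 = 0).
So φ^24(5) = 5.

5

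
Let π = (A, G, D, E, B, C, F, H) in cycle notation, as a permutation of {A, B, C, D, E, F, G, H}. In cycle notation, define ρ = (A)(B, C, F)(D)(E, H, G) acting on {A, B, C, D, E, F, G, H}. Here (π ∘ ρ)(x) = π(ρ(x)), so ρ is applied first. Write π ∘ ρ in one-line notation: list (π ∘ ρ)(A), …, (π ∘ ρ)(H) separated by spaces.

For each element, apply ρ then π: A → A → G; B → C → F; C → F → H; D → D → E; E → H → A; F → B → C; G → E → B; H → G → D.
So π ∘ ρ in one-line form is G F H E A C B D.

G F H E A C B D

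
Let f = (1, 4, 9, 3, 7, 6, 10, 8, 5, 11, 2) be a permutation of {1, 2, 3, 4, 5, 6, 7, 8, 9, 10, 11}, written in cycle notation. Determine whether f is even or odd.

even

The cycle lengths are 11.
A cycle of length ℓ contributes ℓ−1 transpositions, so f is a product of 10 transpositions — even.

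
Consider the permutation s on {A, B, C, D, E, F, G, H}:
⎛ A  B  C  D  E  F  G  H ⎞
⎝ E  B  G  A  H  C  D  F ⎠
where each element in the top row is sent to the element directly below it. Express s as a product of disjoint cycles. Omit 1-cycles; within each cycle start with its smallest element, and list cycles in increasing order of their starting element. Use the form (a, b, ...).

(A, E, H, F, C, G, D)

Iterating s from A gives A → E → H → F → C → G → D → A; that is the 7-cycle (A, E, H, F, C, G, D).
Repeating from the next unused element and collecting all non-trivial cycles gives (A, E, H, F, C, G, D).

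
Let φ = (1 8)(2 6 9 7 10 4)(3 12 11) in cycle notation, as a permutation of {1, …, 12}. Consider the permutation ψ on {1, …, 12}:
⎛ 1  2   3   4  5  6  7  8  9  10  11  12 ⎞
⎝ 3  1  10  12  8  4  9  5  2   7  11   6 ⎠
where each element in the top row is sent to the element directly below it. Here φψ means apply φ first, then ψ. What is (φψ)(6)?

First apply φ: φ(6) = 9, then ψ(9) = 2. Thus (φψ)(6) = 2.

2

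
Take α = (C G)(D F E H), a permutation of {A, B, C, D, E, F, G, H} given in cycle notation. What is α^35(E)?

E lies in the 4-cycle (D F E H).
On a 4-cycle, α^4 is the identity, so α^35 = α^3 there (35 ≡ 3 mod 4).
Advancing 3 steps from E: E → H → D → F.

F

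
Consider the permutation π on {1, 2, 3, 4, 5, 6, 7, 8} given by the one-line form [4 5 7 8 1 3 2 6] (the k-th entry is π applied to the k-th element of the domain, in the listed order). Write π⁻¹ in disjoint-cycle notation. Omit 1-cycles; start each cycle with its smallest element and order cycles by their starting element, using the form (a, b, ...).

First write π in disjoint cycles: (1, 4, 8, 6, 3, 7, 2, 5).
The inverse reverses every cycle; in canonical form, π⁻¹ = (1, 5, 2, 7, 3, 6, 8, 4).

(1, 5, 2, 7, 3, 6, 8, 4)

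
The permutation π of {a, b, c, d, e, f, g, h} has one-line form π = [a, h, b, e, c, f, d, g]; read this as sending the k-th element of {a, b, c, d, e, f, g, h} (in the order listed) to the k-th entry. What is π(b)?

b is element number 2 of the domain, and entry number 2 of the one-line form is h, so π(b) = h.

h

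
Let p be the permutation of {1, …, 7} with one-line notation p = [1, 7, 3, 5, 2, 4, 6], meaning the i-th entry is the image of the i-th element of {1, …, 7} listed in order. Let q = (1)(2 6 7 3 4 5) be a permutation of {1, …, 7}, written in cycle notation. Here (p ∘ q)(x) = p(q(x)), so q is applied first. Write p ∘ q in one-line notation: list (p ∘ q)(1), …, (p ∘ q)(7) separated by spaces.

(p ∘ q)(x) = p(q(x)). Computing each image: p(q(1)) = p(1) = 1, p(q(2)) = p(6) = 4, p(q(3)) = p(4) = 5, p(q(4)) = p(5) = 2, p(q(5)) = p(2) = 7, p(q(6)) = p(7) = 6, p(q(7)) = p(3) = 3.
Hence p ∘ q = [1 4 5 2 7 6 3].

1 4 5 2 7 6 3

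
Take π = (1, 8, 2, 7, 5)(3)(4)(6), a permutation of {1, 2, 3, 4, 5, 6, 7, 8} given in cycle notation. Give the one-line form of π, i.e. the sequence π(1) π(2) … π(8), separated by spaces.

Reading each image from the cycles: 1↦8, 2↦7, 3↦3, 4↦4, 5↦1, 6↦6, 7↦5, 8↦2.
So the one-line form is 8 7 3 4 1 6 5 2.

8 7 3 4 1 6 5 2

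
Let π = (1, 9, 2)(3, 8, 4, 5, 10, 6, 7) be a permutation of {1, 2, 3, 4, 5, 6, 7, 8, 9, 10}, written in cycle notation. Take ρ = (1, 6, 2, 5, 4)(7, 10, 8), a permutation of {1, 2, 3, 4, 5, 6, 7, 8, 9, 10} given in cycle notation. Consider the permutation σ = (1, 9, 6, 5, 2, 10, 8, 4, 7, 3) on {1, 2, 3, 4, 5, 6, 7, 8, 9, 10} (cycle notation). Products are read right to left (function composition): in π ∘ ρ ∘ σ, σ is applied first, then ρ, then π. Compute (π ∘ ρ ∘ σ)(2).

4

Apply the permutations in order: σ(2) = 10, then ρ(10) = 8, then π(8) = 4. So (π ∘ ρ ∘ σ)(2) = 4.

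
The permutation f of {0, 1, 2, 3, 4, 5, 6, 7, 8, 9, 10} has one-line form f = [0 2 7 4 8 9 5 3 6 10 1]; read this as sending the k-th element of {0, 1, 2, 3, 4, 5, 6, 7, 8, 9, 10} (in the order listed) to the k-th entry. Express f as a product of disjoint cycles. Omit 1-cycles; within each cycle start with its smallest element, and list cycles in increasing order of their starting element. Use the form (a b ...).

(1 2 7 3 4 8 6 5 9 10)

Iterating f from 1 gives 1 → 2 → 7 → 3 → 4 → 8 → 6 → 5 → 9 → 10 → 1; that is the 10-cycle (1 2 7 3 4 8 6 5 9 10).
Repeating from the next unused element and collecting all non-trivial cycles gives (1 2 7 3 4 8 6 5 9 10).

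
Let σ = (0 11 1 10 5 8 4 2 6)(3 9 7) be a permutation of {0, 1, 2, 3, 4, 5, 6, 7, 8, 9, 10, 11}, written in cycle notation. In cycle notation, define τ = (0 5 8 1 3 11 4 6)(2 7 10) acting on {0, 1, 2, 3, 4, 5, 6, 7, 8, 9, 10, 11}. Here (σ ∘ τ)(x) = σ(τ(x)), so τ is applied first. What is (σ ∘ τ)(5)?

τ(5) = 8, then σ(8) = 4; composing gives (σ ∘ τ)(5) = 4.

4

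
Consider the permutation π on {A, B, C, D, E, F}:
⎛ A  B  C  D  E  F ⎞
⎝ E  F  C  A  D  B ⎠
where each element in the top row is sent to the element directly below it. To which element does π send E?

The entry below E in the array is D, so π(E) = D.

D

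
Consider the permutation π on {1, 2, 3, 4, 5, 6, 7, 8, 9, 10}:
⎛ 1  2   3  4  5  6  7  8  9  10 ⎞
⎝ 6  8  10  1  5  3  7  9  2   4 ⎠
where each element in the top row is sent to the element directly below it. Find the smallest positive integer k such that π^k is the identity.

Decomposing into disjoint cycles gives cycle lengths 5, 3, 1, 1.
The order is lcm(5, 3) = 15.

15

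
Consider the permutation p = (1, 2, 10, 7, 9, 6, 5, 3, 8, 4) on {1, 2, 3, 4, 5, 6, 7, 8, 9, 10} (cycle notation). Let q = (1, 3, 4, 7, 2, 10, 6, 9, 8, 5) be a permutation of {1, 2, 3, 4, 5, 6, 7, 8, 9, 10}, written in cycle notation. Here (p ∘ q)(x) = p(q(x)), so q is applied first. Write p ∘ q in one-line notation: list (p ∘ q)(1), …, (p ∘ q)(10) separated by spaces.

8 7 1 9 2 6 10 3 4 5

(p ∘ q)(x) = p(q(x)). Computing each image: p(q(1)) = p(3) = 8, p(q(2)) = p(10) = 7, p(q(3)) = p(4) = 1, p(q(4)) = p(7) = 9, p(q(5)) = p(1) = 2, p(q(6)) = p(9) = 6, p(q(7)) = p(2) = 10, p(q(8)) = p(5) = 3, p(q(9)) = p(8) = 4, p(q(10)) = p(6) = 5.
Hence p ∘ q = [8 7 1 9 2 6 10 3 4 5].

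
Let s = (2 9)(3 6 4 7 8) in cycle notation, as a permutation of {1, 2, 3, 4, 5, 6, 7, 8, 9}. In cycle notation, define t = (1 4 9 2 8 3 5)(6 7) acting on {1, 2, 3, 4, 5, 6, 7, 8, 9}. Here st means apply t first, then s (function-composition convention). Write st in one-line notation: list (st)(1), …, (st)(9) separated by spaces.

7 3 5 2 1 8 4 6 9

Chase each element through t then s: 1 → 4 → 7; 2 → 8 → 3; 3 → 5 → 5; 4 → 9 → 2; 5 → 1 → 1; 6 → 7 → 8; 7 → 6 → 4; 8 → 3 → 6; 9 → 2 → 9.
Collecting the images, st = [7 3 5 2 1 8 4 6 9].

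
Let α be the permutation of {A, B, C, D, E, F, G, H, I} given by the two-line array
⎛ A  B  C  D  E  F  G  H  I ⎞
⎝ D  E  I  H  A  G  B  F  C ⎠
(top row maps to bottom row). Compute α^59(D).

Tracing D → H → … returns to D after 7 steps, so D lies in a 7-cycle (A D H F G B E).
Powers repeat with period 7 on this cycle, and 59 mod 7 = 3, so α^59(D) = α^3(D).
Stepping 3 places around the cycle: D → H → F → G.

G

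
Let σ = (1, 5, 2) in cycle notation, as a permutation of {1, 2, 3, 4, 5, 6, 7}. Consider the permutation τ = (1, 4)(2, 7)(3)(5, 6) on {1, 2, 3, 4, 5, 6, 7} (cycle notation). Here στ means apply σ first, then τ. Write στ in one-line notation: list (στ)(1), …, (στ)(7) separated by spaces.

(στ)(x) = τ(σ(x)). Computing each image: τ(σ(1)) = τ(5) = 6, τ(σ(2)) = τ(1) = 4, τ(σ(3)) = τ(3) = 3, τ(σ(4)) = τ(4) = 1, τ(σ(5)) = τ(2) = 7, τ(σ(6)) = τ(6) = 5, τ(σ(7)) = τ(7) = 2.
Hence στ = [6 4 3 1 7 5 2].

6 4 3 1 7 5 2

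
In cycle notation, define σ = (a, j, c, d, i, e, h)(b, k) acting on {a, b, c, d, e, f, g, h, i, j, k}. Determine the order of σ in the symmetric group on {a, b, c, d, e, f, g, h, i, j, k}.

14

The disjoint cycles have lengths 7, 2, 1, 1.
Since disjoint cycles commute, ord(σ) = lcm(7, 2) = 14.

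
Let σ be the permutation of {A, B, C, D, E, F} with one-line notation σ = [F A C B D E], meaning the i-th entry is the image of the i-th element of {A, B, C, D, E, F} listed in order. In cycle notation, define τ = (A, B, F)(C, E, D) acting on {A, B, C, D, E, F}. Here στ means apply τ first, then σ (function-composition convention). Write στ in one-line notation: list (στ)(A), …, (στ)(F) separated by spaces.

A E D C B F

Chase each element through τ then σ: A → B → A; B → F → E; C → E → D; D → C → C; E → D → B; F → A → F.
Collecting the images, στ = [A E D C B F].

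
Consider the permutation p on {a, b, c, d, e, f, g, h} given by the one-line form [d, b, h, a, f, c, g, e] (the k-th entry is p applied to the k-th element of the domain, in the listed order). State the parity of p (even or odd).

even

In disjoint-cycle form the cycle lengths are 4, 2, 1, 1.
A cycle of length ℓ contributes ℓ−1 transpositions, so p is a product of 3 + 1 = 4 transpositions — even.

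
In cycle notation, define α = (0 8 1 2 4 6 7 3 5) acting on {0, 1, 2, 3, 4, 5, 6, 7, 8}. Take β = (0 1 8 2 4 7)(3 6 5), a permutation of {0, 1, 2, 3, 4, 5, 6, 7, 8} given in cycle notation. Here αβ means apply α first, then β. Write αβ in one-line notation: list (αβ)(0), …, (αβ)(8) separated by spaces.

2 4 7 3 5 1 0 6 8

(αβ)(x) = β(α(x)). Computing each image: β(α(0)) = β(8) = 2, β(α(1)) = β(2) = 4, β(α(2)) = β(4) = 7, β(α(3)) = β(5) = 3, β(α(4)) = β(6) = 5, β(α(5)) = β(0) = 1, β(α(6)) = β(7) = 0, β(α(7)) = β(3) = 6, β(α(8)) = β(1) = 8.
Hence αβ = [2 4 7 3 5 1 0 6 8].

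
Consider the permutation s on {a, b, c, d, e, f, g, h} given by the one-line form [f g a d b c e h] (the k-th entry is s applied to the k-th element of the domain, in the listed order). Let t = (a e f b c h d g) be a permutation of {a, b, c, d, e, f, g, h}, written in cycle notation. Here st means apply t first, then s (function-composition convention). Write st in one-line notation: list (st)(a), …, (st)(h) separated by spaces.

b a h e c g f d

Chase each element through t then s: a → e → b; b → c → a; c → h → h; d → g → e; e → f → c; f → b → g; g → a → f; h → d → d.
Collecting the images, st = [b a h e c g f d].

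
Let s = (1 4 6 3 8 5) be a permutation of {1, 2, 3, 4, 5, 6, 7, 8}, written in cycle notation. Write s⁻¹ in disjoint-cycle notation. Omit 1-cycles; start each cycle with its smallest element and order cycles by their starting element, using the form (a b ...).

Inverting a permutation written in cycle notation just reverses the order within every cycle.
After reversing and putting each cycle's least element first, s⁻¹ = (1 5 8 3 6 4).

(1 5 8 3 6 4)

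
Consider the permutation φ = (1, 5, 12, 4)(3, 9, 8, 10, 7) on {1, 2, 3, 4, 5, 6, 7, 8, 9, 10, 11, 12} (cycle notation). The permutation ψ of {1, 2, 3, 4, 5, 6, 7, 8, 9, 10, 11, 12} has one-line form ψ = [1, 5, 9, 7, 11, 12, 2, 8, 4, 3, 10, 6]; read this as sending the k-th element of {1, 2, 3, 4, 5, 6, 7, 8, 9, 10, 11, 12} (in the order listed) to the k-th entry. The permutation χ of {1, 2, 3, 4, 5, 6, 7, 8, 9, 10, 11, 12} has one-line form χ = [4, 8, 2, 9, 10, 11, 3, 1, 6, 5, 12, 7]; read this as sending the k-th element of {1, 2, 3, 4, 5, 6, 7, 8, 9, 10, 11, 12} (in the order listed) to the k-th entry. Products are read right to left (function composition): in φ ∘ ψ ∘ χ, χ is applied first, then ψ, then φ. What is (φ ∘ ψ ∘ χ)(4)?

Apply the permutations in order: χ(4) = 9, then ψ(9) = 4, then φ(4) = 1. So (φ ∘ ψ ∘ χ)(4) = 1.

1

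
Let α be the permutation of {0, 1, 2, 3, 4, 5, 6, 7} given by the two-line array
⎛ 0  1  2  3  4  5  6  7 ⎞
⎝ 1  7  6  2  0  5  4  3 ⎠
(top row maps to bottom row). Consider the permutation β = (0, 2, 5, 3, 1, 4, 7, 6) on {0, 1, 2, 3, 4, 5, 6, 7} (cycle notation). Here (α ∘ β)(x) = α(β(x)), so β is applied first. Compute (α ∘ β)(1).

(α ∘ β)(1) = α(β(1)). β(1) = 4, then α(4) = 0. So (α ∘ β)(1) = 0.

0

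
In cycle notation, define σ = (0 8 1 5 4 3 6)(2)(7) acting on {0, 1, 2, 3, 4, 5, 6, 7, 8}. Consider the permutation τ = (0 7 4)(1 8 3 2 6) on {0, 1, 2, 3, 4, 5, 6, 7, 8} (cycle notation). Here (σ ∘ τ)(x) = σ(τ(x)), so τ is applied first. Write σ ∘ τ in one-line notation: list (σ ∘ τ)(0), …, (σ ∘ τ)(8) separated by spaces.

Chase each element through τ then σ: 0 → 7 → 7; 1 → 8 → 1; 2 → 6 → 0; 3 → 2 → 2; 4 → 0 → 8; 5 → 5 → 4; 6 → 1 → 5; 7 → 4 → 3; 8 → 3 → 6.
Collecting the images, σ ∘ τ = [7 1 0 2 8 4 5 3 6].

7 1 0 2 8 4 5 3 6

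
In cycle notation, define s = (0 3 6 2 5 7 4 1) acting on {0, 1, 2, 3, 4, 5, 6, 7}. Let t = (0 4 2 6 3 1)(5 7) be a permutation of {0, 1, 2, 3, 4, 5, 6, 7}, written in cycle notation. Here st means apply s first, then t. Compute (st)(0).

1

First apply s: s(0) = 3, then t(3) = 1. Thus (st)(0) = 1.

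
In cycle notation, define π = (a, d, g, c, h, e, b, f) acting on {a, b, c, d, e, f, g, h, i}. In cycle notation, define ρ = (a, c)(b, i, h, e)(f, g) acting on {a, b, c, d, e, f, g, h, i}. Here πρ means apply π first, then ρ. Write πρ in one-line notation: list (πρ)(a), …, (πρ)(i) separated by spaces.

d g e f i c a b h

For each element, apply π then ρ: a → d → d; b → f → g; c → h → e; d → g → f; e → b → i; f → a → c; g → c → a; h → e → b; i → i → h.
Collecting the images, πρ = [d g e f i c a b h].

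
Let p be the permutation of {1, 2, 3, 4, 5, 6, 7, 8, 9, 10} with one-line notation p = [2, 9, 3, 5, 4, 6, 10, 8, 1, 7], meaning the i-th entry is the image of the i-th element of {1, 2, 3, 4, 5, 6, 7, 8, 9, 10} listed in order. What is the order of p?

Decomposing into disjoint cycles gives cycle lengths 3, 2, 2, 1, 1, 1.
The order is lcm(3, 2, 2) = 6.

6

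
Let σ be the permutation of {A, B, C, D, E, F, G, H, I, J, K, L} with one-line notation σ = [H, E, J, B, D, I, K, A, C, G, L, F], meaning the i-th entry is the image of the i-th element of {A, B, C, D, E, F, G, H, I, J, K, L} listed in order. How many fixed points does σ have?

No element satisfies σ(x) = x, so there are 0 fixed points.

0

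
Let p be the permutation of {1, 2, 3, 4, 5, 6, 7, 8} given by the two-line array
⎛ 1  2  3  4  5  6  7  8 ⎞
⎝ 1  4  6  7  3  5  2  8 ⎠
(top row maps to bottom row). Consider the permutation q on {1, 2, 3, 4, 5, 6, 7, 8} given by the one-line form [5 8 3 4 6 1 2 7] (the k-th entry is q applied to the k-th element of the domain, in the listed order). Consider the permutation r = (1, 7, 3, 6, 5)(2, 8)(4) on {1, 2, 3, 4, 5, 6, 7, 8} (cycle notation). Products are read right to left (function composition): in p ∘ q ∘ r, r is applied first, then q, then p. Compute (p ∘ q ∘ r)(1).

4

Chase 1: r(1) = 7; q(7) = 2; p(2) = 4. Hence (p ∘ q ∘ r)(1) = 4.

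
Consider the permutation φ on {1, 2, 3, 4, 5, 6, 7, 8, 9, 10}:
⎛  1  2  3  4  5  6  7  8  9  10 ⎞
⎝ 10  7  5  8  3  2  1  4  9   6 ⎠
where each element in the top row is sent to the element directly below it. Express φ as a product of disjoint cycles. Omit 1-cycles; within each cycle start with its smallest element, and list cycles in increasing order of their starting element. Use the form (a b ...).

(1 10 6 2 7)(3 5)(4 8)

From 1: 1 → 10 → 6 → 2 → 7 → 1, closing the cycle (1 10 6 2 7).
Repeating from the next unused element and collecting all non-trivial cycles gives (1 10 6 2 7)(3 5)(4 8).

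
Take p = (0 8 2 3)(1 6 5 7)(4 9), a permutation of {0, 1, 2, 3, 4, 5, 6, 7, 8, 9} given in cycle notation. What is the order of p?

The cycle type of p is (4, 4, 2).
Since disjoint cycles commute, ord(p) = lcm(4, 4, 2) = 4.

4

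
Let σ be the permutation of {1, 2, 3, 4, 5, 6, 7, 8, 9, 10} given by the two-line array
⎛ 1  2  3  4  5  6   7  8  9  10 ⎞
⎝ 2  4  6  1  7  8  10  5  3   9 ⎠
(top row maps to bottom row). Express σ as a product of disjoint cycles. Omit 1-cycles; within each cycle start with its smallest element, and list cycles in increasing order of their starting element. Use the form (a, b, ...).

(1, 2, 4)(3, 6, 8, 5, 7, 10, 9)

From 1: 1 → 2 → 4 → 1, closing the cycle (1, 2, 4).
Continuing from each remaining unvisited element yields (1, 2, 4)(3, 6, 8, 5, 7, 10, 9).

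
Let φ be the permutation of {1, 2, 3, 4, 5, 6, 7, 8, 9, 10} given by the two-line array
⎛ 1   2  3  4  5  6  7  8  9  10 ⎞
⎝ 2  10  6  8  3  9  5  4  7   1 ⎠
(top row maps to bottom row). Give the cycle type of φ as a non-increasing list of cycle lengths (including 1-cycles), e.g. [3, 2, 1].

[5, 3, 2]

The disjoint cycles are (1 2 10)(3 6 9 7 5)(4 8), with lengths 5, 3, 2 in non-increasing order.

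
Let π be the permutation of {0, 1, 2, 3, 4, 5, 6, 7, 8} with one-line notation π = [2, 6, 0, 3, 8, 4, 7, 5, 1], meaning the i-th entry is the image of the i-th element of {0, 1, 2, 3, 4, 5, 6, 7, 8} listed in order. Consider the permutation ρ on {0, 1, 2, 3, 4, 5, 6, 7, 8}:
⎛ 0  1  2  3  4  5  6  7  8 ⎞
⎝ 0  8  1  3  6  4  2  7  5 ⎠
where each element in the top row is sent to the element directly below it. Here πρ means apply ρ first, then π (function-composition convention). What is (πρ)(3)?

ρ(3) = 3, then π(3) = 3; composing gives (πρ)(3) = 3.

3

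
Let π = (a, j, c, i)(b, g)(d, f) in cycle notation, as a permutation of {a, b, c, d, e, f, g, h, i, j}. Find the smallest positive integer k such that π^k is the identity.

4

The disjoint cycles have lengths 4, 2, 2, 1, 1.
Since disjoint cycles commute, ord(π) = lcm(4, 2, 2) = 4.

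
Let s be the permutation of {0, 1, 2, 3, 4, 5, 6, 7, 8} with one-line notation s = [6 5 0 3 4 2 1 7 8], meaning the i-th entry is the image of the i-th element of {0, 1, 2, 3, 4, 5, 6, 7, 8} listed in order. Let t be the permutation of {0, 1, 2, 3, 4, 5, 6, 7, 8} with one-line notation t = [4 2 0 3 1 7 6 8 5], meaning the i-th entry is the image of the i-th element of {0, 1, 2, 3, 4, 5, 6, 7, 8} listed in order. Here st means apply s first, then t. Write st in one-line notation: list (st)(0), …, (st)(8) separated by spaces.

6 7 4 3 1 0 2 8 5

For each element, apply s then t: 0 → 6 → 6; 1 → 5 → 7; 2 → 0 → 4; 3 → 3 → 3; 4 → 4 → 1; 5 → 2 → 0; 6 → 1 → 2; 7 → 7 → 8; 8 → 8 → 5.
Collecting the images, st = [6 7 4 3 1 0 2 8 5].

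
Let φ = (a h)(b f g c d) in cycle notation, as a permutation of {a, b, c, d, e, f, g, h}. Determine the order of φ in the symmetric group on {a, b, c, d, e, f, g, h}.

The disjoint cycles have lengths 5, 2, 1.
The order is lcm(5, 2) = 10.

10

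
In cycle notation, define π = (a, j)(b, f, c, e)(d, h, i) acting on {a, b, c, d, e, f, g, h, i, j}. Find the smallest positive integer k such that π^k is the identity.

The disjoint cycles have lengths 4, 3, 2, 1.
The order is lcm(4, 3, 2) = 12.

12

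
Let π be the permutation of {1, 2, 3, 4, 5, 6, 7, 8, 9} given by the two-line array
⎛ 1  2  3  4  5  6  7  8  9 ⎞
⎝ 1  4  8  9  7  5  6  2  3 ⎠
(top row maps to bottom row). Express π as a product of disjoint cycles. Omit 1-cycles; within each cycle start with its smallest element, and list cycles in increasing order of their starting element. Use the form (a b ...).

Iterating π from 2 gives 2 → 4 → 9 → 3 → 8 → 2; that is the 5-cycle (2 4 9 3 8).
Continuing from each remaining unvisited element yields (2 4 9 3 8)(5 7 6).

(2 4 9 3 8)(5 7 6)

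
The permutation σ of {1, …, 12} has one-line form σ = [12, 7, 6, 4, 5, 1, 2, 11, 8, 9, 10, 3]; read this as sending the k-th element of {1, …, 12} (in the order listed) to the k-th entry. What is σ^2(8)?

10

Tracing 8 → 11 → … returns to 8 after 4 steps, so 8 lies in a 4-cycle (8 11 10 9).
Advancing 2 steps from 8: 8 → 11 → 10.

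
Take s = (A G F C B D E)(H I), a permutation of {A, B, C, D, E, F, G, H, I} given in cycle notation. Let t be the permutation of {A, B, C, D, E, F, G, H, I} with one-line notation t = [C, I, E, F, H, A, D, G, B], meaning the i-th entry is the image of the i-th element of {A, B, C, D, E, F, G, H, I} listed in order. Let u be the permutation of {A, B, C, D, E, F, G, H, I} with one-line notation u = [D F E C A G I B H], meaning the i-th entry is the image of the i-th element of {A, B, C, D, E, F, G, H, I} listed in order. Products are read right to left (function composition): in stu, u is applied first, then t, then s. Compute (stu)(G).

D

(stu)(G) = s(t(u(G))). u(G) = I, then t(I) = B, then s(B) = D, so the result is D.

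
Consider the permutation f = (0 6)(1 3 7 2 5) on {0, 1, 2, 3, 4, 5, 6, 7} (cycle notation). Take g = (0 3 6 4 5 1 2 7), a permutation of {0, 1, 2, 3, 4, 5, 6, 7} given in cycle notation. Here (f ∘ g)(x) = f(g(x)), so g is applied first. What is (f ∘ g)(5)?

g(5) = 1, then f(1) = 3; composing gives (f ∘ g)(5) = 3.

3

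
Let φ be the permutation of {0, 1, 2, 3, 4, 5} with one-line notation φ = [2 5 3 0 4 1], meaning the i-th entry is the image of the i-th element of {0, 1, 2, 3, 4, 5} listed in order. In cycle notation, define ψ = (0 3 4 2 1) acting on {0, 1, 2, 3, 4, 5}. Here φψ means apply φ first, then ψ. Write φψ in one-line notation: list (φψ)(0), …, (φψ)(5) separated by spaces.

Chase each element through φ then ψ: 0 → 2 → 1; 1 → 5 → 5; 2 → 3 → 4; 3 → 0 → 3; 4 → 4 → 2; 5 → 1 → 0.
Collecting the images, φψ = [1 5 4 3 2 0].

1 5 4 3 2 0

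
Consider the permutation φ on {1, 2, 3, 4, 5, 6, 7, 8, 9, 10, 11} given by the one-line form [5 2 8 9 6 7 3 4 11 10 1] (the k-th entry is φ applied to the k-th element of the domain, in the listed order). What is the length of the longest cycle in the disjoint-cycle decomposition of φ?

Decomposing into disjoint cycles gives (1 5 6 7 3 8 4 9 11); the longest has length 9.

9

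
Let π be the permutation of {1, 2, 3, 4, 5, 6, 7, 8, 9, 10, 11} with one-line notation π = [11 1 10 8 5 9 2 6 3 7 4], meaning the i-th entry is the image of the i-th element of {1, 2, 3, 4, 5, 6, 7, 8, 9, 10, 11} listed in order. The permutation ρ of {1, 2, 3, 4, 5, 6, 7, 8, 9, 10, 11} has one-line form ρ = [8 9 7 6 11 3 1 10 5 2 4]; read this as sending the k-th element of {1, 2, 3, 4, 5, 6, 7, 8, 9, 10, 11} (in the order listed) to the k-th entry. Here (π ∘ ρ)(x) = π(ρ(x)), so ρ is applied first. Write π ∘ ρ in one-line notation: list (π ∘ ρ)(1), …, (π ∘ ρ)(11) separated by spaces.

Chase each element through ρ then π: 1 → 8 → 6; 2 → 9 → 3; 3 → 7 → 2; 4 → 6 → 9; 5 → 11 → 4; 6 → 3 → 10; 7 → 1 → 11; 8 → 10 → 7; 9 → 5 → 5; 10 → 2 → 1; 11 → 4 → 8.
Collecting the images, π ∘ ρ = [6 3 2 9 4 10 11 7 5 1 8].

6 3 2 9 4 10 11 7 5 1 8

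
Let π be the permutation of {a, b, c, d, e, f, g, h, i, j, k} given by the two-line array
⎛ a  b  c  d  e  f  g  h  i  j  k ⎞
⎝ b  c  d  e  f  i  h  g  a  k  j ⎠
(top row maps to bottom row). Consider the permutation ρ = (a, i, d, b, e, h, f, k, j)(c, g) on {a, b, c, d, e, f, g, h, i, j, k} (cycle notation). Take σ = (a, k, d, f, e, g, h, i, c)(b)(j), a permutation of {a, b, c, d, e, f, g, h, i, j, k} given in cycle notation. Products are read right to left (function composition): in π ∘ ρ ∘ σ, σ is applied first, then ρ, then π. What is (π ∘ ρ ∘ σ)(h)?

e

(π ∘ ρ ∘ σ)(h) = π(ρ(σ(h))). σ(h) = i, then ρ(i) = d, then π(d) = e, so the result is e.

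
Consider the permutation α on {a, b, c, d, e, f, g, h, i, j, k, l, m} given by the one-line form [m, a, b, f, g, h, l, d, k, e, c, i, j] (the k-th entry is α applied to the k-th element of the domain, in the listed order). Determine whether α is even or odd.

In disjoint-cycle form the cycle lengths are 10, 3.
A cycle is odd iff its length is even; α has 1 even-length cycle, so sgn(α) = (−1)^1 and α is odd.

odd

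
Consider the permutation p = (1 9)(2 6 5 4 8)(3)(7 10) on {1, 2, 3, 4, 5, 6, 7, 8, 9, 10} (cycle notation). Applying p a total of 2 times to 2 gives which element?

2 lies in the 5-cycle (2 6 5 4 8).
Advancing 2 steps from 2: 2 → 6 → 5.

5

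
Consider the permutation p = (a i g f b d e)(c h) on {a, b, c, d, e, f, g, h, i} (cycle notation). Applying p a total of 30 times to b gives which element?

b lies in the 7-cycle (a i g f b d e).
Powers repeat with period 7 on this cycle, and 30 mod 7 = 2, so p^30(b) = p^2(b).
Advancing 2 steps from b: b → d → e.

e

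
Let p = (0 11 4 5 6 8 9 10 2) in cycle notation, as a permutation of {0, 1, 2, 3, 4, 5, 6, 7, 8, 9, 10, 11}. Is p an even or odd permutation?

even

The cycle lengths are 9, 1, 1, 1.
A cycle is odd iff its length is even; p has 0 even-length cycles, so sgn(p) = (−1)^0 and p is even.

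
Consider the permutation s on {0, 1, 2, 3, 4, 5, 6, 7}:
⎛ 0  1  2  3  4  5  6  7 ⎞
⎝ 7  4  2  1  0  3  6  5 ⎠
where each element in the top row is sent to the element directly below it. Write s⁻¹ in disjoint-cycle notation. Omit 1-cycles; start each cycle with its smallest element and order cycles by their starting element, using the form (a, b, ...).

The cycle decomposition of s is (0, 7, 5, 3, 1, 4).
Reversing each cycle (and rotating so the smallest element leads) gives s⁻¹ = (0, 4, 1, 3, 5, 7).

(0, 4, 1, 3, 5, 7)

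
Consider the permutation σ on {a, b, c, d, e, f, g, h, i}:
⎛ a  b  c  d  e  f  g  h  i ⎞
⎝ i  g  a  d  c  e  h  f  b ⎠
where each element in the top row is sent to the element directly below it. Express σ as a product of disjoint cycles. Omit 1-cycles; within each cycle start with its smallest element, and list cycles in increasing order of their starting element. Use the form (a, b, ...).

Iterating σ from a gives a → i → b → g → h → f → e → c → a; that is the 8-cycle (a, i, b, g, h, f, e, c).
Repeating from the next unused element and collecting all non-trivial cycles gives (a, i, b, g, h, f, e, c).

(a, i, b, g, h, f, e, c)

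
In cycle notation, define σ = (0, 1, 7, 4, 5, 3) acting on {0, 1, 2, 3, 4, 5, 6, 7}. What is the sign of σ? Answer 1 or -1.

-1

The cycle lengths are 6, 1, 1.
A cycle of length ℓ contributes ℓ−1 transpositions, so σ is a product of 5 transpositions — odd.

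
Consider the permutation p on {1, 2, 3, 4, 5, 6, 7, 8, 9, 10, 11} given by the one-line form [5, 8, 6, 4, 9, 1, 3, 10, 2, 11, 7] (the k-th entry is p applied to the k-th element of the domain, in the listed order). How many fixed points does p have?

1

The fixed points (elements with p(x) = x) are {4}, so there is 1.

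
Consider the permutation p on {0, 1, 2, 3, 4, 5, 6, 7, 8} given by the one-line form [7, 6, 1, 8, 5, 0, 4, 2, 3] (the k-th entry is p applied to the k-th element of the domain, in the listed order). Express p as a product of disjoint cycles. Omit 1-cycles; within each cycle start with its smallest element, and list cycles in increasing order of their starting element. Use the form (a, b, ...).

(0, 7, 2, 1, 6, 4, 5)(3, 8)

Start at 0 and follow images: 0 → 7 → 2 → 1 → 6 → 4 → 5 → 0, giving the cycle (0, 7, 2, 1, 6, 4, 5).
Continuing from each remaining unvisited element yields (0, 7, 2, 1, 6, 4, 5)(3, 8).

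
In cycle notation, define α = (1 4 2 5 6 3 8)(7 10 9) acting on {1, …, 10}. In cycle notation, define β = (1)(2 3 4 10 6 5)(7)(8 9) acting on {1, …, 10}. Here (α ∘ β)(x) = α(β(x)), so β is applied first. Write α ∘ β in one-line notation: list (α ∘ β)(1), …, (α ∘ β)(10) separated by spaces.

(α ∘ β)(x) = α(β(x)). Computing each image: α(β(1)) = α(1) = 4, α(β(2)) = α(3) = 8, α(β(3)) = α(4) = 2, α(β(4)) = α(10) = 9, α(β(5)) = α(2) = 5, α(β(6)) = α(5) = 6, α(β(7)) = α(7) = 10, α(β(8)) = α(9) = 7, α(β(9)) = α(8) = 1, α(β(10)) = α(6) = 3.
Hence α ∘ β = [4 8 2 9 5 6 10 7 1 3].

4 8 2 9 5 6 10 7 1 3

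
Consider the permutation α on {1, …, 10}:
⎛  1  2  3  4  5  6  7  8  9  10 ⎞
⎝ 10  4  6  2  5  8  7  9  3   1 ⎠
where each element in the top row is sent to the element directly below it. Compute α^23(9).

Tracing 9 → 3 → … returns to 9 after 4 steps, so 9 lies in a 4-cycle (3 6 8 9).
Powers repeat with period 4 on this cycle, and 23 mod 4 = 3, so α^23(9) = α^3(9).
Advancing 3 steps from 9: 9 → 3 → 6 → 8.

8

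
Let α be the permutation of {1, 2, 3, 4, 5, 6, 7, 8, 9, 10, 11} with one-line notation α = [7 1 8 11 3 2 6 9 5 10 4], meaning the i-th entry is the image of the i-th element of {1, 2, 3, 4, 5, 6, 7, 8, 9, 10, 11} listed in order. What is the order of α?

4

Decomposing into disjoint cycles gives cycle lengths 4, 4, 2, 1.
The order is lcm(4, 4, 2) = 4.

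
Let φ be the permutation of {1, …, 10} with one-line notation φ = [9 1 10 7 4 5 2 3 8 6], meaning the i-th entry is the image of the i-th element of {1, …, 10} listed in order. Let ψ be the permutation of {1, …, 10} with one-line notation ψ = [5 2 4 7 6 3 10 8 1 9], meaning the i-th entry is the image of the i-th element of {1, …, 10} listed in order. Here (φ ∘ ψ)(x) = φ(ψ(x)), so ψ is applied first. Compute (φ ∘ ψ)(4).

2

(φ ∘ ψ)(4) = φ(ψ(4)). ψ(4) = 7, then φ(7) = 2. So (φ ∘ ψ)(4) = 2.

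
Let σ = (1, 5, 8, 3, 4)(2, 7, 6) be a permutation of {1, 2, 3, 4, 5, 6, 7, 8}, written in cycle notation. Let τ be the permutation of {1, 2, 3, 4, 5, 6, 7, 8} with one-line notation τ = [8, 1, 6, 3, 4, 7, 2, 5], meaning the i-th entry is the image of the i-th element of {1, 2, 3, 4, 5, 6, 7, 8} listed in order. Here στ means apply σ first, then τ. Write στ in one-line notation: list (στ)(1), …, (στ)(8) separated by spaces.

4 2 3 8 5 1 7 6

(στ)(x) = τ(σ(x)). Computing each image: τ(σ(1)) = τ(5) = 4, τ(σ(2)) = τ(7) = 2, τ(σ(3)) = τ(4) = 3, τ(σ(4)) = τ(1) = 8, τ(σ(5)) = τ(8) = 5, τ(σ(6)) = τ(2) = 1, τ(σ(7)) = τ(6) = 7, τ(σ(8)) = τ(3) = 6.
Hence στ = [4 2 3 8 5 1 7 6].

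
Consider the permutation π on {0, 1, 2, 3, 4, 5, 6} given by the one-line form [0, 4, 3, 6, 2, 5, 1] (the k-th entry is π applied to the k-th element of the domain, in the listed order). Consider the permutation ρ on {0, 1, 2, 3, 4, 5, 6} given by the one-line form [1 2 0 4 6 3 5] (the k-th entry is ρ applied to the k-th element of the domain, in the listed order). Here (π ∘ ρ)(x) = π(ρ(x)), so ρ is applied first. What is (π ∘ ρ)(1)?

3

(π ∘ ρ)(1) = π(ρ(1)). ρ(1) = 2, then π(2) = 3. So (π ∘ ρ)(1) = 3.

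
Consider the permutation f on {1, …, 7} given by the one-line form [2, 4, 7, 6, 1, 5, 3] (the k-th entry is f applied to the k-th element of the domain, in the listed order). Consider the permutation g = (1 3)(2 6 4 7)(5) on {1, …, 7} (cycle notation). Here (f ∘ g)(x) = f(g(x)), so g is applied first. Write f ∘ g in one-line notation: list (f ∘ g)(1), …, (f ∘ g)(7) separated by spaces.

Chase each element through g then f: 1 → 3 → 7; 2 → 6 → 5; 3 → 1 → 2; 4 → 7 → 3; 5 → 5 → 1; 6 → 4 → 6; 7 → 2 → 4.
Collecting the images, f ∘ g = [7 5 2 3 1 6 4].

7 5 2 3 1 6 4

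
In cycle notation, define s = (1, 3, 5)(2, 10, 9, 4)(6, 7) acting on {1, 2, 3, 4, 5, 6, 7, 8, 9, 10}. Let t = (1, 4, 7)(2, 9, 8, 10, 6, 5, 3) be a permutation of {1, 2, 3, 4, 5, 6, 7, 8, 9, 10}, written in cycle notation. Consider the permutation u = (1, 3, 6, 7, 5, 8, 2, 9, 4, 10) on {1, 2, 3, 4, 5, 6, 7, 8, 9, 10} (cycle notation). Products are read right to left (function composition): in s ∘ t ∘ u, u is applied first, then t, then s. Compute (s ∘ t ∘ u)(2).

Apply the permutations in order: u(2) = 9, then t(9) = 8, then s(8) = 8. So (s ∘ t ∘ u)(2) = 8.

8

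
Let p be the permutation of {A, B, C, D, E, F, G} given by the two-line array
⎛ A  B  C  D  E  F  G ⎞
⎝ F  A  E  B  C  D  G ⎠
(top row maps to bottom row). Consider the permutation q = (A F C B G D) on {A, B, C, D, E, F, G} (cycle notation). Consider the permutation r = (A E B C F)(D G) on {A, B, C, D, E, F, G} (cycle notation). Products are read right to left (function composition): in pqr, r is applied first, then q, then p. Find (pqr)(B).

A

(pqr)(B) = p(q(r(B))). r(B) = C, then q(C) = B, then p(B) = A, so the result is A.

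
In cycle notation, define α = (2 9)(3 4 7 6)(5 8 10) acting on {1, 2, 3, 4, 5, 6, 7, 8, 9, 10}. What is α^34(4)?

6

4 lies in the 4-cycle (3 4 7 6).
Powers repeat with period 4 on this cycle, and 34 mod 4 = 2, so α^34(4) = α^2(4).
Advancing 2 steps from 4: 4 → 7 → 6.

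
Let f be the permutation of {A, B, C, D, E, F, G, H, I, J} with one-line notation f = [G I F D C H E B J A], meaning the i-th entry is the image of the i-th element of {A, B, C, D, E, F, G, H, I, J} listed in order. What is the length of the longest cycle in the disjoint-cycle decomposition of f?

9

Decomposing into disjoint cycles gives (A, G, E, C, F, H, B, I, J); the longest has length 9.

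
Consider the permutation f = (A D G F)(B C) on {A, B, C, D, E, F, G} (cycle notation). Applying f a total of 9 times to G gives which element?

F

G lies in the 4-cycle (A D G F).
Powers repeat with period 4 on this cycle, and 9 mod 4 = 1, so f^9(G) = f^1(G).
Advancing 1 step from G: G → F.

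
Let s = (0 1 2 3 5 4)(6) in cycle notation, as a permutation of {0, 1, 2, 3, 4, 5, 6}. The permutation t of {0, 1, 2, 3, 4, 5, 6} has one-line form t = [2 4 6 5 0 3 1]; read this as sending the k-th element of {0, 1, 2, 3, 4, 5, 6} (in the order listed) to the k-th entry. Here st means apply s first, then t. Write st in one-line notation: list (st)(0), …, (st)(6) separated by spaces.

4 6 5 3 2 0 1

(st)(x) = t(s(x)). Computing each image: t(s(0)) = t(1) = 4, t(s(1)) = t(2) = 6, t(s(2)) = t(3) = 5, t(s(3)) = t(5) = 3, t(s(4)) = t(0) = 2, t(s(5)) = t(4) = 0, t(s(6)) = t(6) = 1.
Hence st = [4 6 5 3 2 0 1].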